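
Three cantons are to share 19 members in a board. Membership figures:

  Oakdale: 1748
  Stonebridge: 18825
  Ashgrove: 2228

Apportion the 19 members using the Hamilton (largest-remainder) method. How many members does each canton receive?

The standard divisor is 22801/19 ≈ 1200.053.
Standard quotas: Oakdale 1.4566, Stonebridge 15.6868, Ashgrove 1.8566.
Lower quotas: Oakdale 1, Stonebridge 15, Ashgrove 1 (sum 17, leaving 2 seats).
Remainders in descending order: Ashgrove 0.8566, Stonebridge 0.6868, Oakdale 0.4566.
Largest remainders: Ashgrove, Stonebridge receive the extra seats.

Oakdale=1; Stonebridge=16; Ashgrove=2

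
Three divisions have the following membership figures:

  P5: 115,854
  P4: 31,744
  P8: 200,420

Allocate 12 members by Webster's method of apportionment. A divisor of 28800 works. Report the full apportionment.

With modified divisor 28800: modified quotas P5 4.023, P4 1.102, P8 6.959.
Rounding to the nearest integer: P5 4, P4 1, P8 7 (total 12).

P5 4, P4 1, P8 7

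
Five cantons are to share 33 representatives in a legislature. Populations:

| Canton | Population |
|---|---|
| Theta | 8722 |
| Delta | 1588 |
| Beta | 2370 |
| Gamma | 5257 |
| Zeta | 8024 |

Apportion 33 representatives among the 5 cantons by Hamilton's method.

Standard divisor: 25961 ÷ 33 ≈ 786.697.
Standard quotas: Theta 11.0869, Delta 2.0186, Beta 3.0126, Gamma 6.6824, Zeta 10.1996.
Lower quotas: Theta 11, Delta 2, Beta 3, Gamma 6, Zeta 10 (sum 32, leaving 1 seat).
Remainders in descending order: Gamma 0.6824, Zeta 0.1996, Theta 0.0869, Delta 0.0186, Beta 0.0126.
Largest remainder: Gamma receives the extra seat.

Theta 11; Delta 2; Beta 3; Gamma 7; Zeta 10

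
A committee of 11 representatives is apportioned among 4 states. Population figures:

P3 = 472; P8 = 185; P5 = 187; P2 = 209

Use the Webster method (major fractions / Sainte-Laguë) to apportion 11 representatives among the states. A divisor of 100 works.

With modified divisor 100: modified quotas P3 4.720, P8 1.850, P5 1.870, P2 2.090.
Rounding to the nearest integer: P3 5, P8 2, P5 2, P2 2 (total 11).

P3 5, P8 2, P5 2, P2 2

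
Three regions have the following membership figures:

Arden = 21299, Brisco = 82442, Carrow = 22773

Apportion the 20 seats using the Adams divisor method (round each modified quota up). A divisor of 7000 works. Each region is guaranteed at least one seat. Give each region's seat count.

Arden 4, Brisco 12, Carrow 4

With modified divisor 7000: modified quotas Arden 3.043, Brisco 11.777, Carrow 3.253.
Rounding up: Arden 4, Brisco 12, Carrow 4 (total 20).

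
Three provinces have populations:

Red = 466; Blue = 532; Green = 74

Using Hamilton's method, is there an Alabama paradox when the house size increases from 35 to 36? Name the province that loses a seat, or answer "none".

Green

At 35 seats: Red 15, Blue 17, Green 3.
At 36 seats: Red 16, Blue 18, Green 2.
Green drops from 3 to 2.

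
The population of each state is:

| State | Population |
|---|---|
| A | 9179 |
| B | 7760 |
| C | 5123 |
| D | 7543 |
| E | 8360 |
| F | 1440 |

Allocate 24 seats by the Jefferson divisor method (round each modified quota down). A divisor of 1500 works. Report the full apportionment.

A: 6; B: 5; C: 3; D: 5; E: 5; F: 0

With modified divisor 1500: modified quotas A 6.119, B 5.173, C 3.415, D 5.029, E 5.573, F 0.960.
Rounding down: A 6, B 5, C 3, D 5, E 5, F 0 (total 24).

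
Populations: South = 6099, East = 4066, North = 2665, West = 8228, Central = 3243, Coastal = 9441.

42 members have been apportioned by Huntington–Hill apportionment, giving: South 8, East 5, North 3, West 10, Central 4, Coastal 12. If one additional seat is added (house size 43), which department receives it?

West

Priority for the next seat is population ÷ (√(s·(s+1))).
Priorities: South 718.774, East 742.347, North 769.319, West 784.509, Central 725.157, Coastal 755.885.
Highest priority: West.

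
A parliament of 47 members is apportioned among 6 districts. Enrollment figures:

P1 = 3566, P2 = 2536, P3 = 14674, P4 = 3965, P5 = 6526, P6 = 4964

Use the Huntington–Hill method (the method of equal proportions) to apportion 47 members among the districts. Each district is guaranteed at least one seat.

With divisor 768: modified quotas P1 4.643, P2 3.302, P3 19.107, P4 5.163, P5 8.497, P6 6.464.
Geometric-mean thresholds: P1 √(4·5)=4.472, P2 √(3·4)=3.464, P3 √(19·20)=19.494, P4 √(5·6)=5.477, P5 √(8·9)=8.485, P6 √(6·7)=6.481.
Each quota rounded against its threshold gives P1 5, P2 3, P3 19, P4 5, P5 9, P6 6 (total 47).

P1=5, P2=3, P3=19, P4=5, P5=9, P6=6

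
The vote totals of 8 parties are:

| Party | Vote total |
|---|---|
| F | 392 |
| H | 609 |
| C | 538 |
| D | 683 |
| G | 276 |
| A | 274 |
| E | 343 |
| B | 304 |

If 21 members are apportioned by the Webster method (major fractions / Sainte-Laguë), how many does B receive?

Standard divisor 3419/21 ≈ 162.81; standard quotas: F 2.408, H 3.741, C 3.304, D 4.195, G 1.695, A 1.683, E 2.107, B 1.867.
Rounding to the nearest integer gives F 2, H 4, C 3, D 4, G 2, A 2, E 2, B 2 — total 21, matching the house size, so no adjustment is needed.
B receives 2.

2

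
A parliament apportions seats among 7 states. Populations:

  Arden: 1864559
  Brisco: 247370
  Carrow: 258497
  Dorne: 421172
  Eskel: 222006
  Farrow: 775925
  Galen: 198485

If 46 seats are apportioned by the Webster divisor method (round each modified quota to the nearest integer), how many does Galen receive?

2

Standard divisor 3988014/46 ≈ 86695.957; standard quotas: Arden 21.507, Brisco 2.853, Carrow 2.982, Dorne 4.858, Eskel 2.561, Farrow 8.950, Galen 2.289.
Rounding to the nearest integer gives 22, 3, 3, 5, 3, 9, 2 = 47 seats, so the divisor must be adjusted.
With modified divisor 87800: modified quotas Arden 21.236, Brisco 2.817, Carrow 2.944, Dorne 4.797, Eskel 2.529, Farrow 8.837, Galen 2.261.
Rounding to the nearest integer: Arden 21, Brisco 3, Carrow 3, Dorne 5, Eskel 3, Farrow 9, Galen 2 (total 46).
Galen receives 2.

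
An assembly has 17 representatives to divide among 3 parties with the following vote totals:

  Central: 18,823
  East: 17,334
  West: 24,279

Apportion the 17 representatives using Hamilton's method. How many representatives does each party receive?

Central 5, East 5, West 7

Total 60436; standard divisor 60436/17 ≈ 3555.059.
Standard quotas: Central 5.2947, East 4.8759, West 6.8294.
Lower quotas: Central 5, East 4, West 6 (sum 15, leaving 2 seats).
Remainders in descending order: East 0.8759, West 0.8294, Central 0.2947.
Largest remainders: East, West receive the extra seats.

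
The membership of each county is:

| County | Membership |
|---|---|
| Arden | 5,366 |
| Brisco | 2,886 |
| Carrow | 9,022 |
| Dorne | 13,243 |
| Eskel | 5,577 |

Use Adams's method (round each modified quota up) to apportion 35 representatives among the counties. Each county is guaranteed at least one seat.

Standard divisor 36094/35 ≈ 1031.257; standard quotas: Arden 5.203, Brisco 2.799, Carrow 8.749, Dorne 12.842, Eskel 5.408.
Rounding up gives 6, 3, 9, 13, 6 = 37 seats, so the divisor must be adjusted.
With modified divisor 1110: modified quotas Arden 4.834, Brisco 2.600, Carrow 8.128, Dorne 11.931, Eskel 5.024.
Rounding up: Arden 5, Brisco 3, Carrow 9, Dorne 12, Eskel 6 (total 35).

Arden=5, Brisco=3, Carrow=9, Dorne=12, Eskel=6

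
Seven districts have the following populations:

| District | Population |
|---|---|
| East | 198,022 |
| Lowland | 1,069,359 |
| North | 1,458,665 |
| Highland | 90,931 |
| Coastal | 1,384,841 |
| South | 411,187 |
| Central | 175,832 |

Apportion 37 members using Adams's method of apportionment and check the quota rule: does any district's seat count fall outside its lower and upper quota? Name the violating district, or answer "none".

none

Standard quotas: East 1.530, Lowland 8.262, North 11.270, Highland 0.703, Coastal 10.700, South 3.177, Central 1.359.
Adams allocation: East 2, Lowland 8, North 11, Highland 1, Coastal 10, South 3, Central 2.
Every allocation lies between the lower and upper quota.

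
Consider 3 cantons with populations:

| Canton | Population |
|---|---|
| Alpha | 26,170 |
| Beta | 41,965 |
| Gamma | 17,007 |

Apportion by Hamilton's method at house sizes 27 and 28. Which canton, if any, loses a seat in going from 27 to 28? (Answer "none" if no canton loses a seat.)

At 27 seats: Alpha 8, Beta 13, Gamma 6.
At 28 seats: Alpha 9, Beta 14, Gamma 5.
Gamma drops from 6 to 5.

Gamma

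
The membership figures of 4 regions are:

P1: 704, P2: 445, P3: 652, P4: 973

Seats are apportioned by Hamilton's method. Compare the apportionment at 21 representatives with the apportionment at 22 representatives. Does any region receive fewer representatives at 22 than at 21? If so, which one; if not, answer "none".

P2

At 21 seats: P1 5, P2 4, P3 5, P4 7.
At 22 seats: P1 6, P2 3, P3 5, P4 8.
P2 drops from 4 to 3.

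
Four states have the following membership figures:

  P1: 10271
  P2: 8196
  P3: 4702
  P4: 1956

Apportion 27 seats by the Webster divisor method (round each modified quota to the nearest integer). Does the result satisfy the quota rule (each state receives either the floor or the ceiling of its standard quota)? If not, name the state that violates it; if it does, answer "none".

Standard quotas: P1 11.037, P2 8.808, P3 5.053, P4 2.102.
Webster allocation: P1 11, P2 9, P3 5, P4 2.
Every allocation lies between the lower and upper quota.

none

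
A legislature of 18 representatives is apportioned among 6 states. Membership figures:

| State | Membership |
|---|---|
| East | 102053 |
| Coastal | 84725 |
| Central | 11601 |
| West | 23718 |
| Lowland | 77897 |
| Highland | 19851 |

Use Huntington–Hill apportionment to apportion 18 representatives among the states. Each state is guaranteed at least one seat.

With divisor 18025: modified quotas East 5.662, Coastal 4.700, Central 0.644, West 1.316, Lowland 4.322, Highland 1.101.
Geometric-mean thresholds: East √(5·6)=5.477, Coastal √(4·5)=4.472, Central (min 1), West √(1·2)=1.414, Lowland √(4·5)=4.472, Highland √(1·2)=1.414.
Each quota rounded against its threshold gives East 6, Coastal 5, Central 1, West 1, Lowland 4, Highland 1 (total 18).

East 6; Coastal 5; Central 1; West 1; Lowland 4; Highland 1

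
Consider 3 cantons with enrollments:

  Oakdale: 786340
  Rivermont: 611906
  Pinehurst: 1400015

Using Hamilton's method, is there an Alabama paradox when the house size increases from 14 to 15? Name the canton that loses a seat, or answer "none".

none

At 14 seats: Oakdale 4, Rivermont 3, Pinehurst 7.
At 15 seats: Oakdale 4, Rivermont 3, Pinehurst 8.
No canton's allocation decreased.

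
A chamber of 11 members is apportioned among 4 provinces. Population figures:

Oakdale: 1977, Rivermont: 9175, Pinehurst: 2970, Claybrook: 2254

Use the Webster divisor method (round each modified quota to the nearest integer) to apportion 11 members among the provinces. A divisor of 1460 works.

Oakdale: 1, Rivermont: 6, Pinehurst: 2, Claybrook: 2

With modified divisor 1460: modified quotas Oakdale 1.354, Rivermont 6.284, Pinehurst 2.034, Claybrook 1.544.
Rounding to the nearest integer: Oakdale 1, Rivermont 6, Pinehurst 2, Claybrook 2 (total 11).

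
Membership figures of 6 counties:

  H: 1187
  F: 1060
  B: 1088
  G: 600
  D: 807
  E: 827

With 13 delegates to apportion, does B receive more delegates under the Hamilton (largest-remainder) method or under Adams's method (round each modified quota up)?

Hamilton: H 3, F 2, B 3, G 1, D 2, E 2.
Adams: H 3, F 2, B 2, G 2, D 2, E 2.
B gets 3 under Hamilton and 2 under Adams.

Hamilton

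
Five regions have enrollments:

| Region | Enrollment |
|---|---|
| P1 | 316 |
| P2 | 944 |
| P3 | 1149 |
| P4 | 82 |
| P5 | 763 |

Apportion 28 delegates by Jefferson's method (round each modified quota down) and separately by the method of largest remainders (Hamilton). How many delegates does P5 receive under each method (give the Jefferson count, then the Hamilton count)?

7 and 6

Jefferson: P1 3, P2 8, P3 10, P4 0, P5 7.
Hamilton: P1 3, P2 8, P3 10, P4 1, P5 6.
P5 gets 7 under Jefferson and 6 under Hamilton.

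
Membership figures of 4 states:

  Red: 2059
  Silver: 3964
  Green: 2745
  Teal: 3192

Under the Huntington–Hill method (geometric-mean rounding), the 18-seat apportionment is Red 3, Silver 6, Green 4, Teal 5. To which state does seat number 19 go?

Green

Priority for the next seat is population ÷ (√(s·(s+1))).
Priorities: Red 594.382, Silver 611.658, Green 613.801, Teal 582.777.
Highest priority: Green.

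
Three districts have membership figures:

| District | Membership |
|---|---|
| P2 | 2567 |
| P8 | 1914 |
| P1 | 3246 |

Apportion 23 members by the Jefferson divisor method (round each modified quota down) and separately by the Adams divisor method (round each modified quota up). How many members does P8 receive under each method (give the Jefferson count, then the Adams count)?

Jefferson: P2 8, P8 5, P1 10.
Adams: P2 8, P8 6, P1 9.
P8 gets 5 under Jefferson and 6 under Adams.

5 and 6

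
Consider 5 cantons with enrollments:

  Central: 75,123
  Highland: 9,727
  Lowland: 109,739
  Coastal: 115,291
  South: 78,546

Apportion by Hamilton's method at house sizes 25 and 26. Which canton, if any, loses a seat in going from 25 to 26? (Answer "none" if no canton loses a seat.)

At 25 seats: Central 5, Highland 1, Lowland 7, Coastal 7, South 5.
At 26 seats: Central 5, Highland 1, Lowland 7, Coastal 8, South 5.
No canton's allocation decreased.

none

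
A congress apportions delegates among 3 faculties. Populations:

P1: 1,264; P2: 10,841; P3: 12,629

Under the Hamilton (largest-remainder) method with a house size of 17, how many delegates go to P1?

The standard divisor is 24734/17 ≈ 1454.941.
Standard quotas: P1 0.8688, P2 7.4512, P3 8.6801.
Lower quotas: P1 0, P2 7, P3 8 (sum 15, leaving 2 seats).
Remainders in descending order: P1 0.8688, P3 0.6801, P2 0.4512.
Largest remainders: P1, P3 receive the extra seats.
P1 receives 1.

1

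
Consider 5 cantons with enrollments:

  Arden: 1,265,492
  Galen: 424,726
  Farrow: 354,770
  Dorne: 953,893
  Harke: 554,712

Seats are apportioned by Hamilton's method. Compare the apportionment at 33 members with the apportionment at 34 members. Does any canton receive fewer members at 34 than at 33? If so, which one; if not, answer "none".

At 33 seats: Arden 12, Galen 4, Farrow 3, Dorne 9, Harke 5.
At 34 seats: Arden 12, Galen 4, Farrow 4, Dorne 9, Harke 5.
No canton's allocation decreased.

none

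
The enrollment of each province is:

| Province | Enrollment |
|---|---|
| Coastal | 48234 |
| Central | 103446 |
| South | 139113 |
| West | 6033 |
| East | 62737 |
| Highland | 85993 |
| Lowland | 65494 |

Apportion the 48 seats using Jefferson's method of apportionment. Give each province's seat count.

Standard divisor 511050/48 ≈ 10646.875; standard quotas: Coastal 4.530, Central 9.716, South 13.066, West 0.567, East 5.893, Highland 8.077, Lowland 6.151.
Rounding down gives 4, 9, 13, 0, 5, 8, 6 = 45 seats, so the divisor must be adjusted.
With modified divisor 9800: modified quotas Coastal 4.922, Central 10.556, South 14.195, West 0.616, East 6.402, Highland 8.775, Lowland 6.683.
Rounding down: Coastal 4, Central 10, South 14, West 0, East 6, Highland 8, Lowland 6 (total 48).

Coastal: 4, Central: 10, South: 14, West: 0, East: 6, Highland: 8, Lowland: 6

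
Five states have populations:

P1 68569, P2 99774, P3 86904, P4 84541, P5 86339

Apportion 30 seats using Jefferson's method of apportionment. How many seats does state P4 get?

6

Standard divisor 426127/30 ≈ 14204.233; standard quotas: P1 4.827, P2 7.024, P3 6.118, P4 5.952, P5 6.078.
Rounding down gives 4, 7, 6, 5, 6 = 28 seats, so the divisor must be adjusted.
With modified divisor 13100: modified quotas P1 5.234, P2 7.616, P3 6.634, P4 6.454, P5 6.591.
Rounding down: P1 5, P2 7, P3 6, P4 6, P5 6 (total 30).
P4 receives 6.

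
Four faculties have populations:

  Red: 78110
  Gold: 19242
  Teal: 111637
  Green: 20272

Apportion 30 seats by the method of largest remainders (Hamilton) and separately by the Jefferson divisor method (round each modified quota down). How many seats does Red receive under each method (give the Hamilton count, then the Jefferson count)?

Hamilton: Red 10, Gold 2, Teal 15, Green 3.
Jefferson: Red 11, Gold 2, Teal 15, Green 2.
Red gets 10 under Hamilton and 11 under Jefferson.

10 and 11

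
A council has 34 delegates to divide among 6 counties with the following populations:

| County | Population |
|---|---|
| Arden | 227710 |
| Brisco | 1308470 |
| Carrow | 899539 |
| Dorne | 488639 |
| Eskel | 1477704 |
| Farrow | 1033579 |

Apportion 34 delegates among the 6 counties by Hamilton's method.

Arden 1, Brisco 8, Carrow 6, Dorne 3, Eskel 9, Farrow 7

The standard divisor is 5435641/34 ≈ 159871.794.
Standard quotas: Arden 1.4243, Brisco 8.1845, Carrow 5.6266, Dorne 3.0564, Eskel 9.2431, Farrow 6.4650.
Lower quotas: Arden 1, Brisco 8, Carrow 5, Dorne 3, Eskel 9, Farrow 6 (sum 32, leaving 2 seats).
Remainders in descending order: Carrow 0.6266, Farrow 0.4650, Arden 0.4243, Eskel 0.2431, Brisco 0.1845, Dorne 0.0564.
The surplus seats go to Carrow, Farrow.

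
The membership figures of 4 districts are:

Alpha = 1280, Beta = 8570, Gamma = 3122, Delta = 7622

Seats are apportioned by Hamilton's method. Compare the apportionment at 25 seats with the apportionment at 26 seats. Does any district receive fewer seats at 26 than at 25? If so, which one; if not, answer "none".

Alpha

At 25 seats: Alpha 2, Beta 10, Gamma 4, Delta 9.
At 26 seats: Alpha 1, Beta 11, Gamma 4, Delta 10.
Alpha drops from 2 to 1.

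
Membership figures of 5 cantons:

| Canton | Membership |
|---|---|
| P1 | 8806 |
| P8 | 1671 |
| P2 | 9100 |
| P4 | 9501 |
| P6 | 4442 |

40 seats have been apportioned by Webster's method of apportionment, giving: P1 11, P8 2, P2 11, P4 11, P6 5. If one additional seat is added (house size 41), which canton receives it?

P4

Priority for the next seat is population ÷ (current seats + 0.5).
Priorities: P1 765.739, P8 668.400, P2 791.304, P4 826.174, P6 807.636.
Highest priority: P4.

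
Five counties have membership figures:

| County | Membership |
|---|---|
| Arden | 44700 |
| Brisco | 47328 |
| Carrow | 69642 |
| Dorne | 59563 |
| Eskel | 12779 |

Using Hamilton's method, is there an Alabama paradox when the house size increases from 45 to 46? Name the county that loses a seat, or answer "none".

Eskel

At 45 seats: Arden 9, Brisco 9, Carrow 13, Dorne 11, Eskel 3.
At 46 seats: Arden 9, Brisco 9, Carrow 14, Dorne 12, Eskel 2.
Eskel drops from 3 to 2.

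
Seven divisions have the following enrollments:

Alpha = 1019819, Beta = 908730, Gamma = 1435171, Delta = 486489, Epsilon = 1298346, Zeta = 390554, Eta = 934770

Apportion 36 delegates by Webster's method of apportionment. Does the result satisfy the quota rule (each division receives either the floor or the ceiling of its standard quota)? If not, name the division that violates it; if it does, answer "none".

none

Standard quotas: Alpha 5.671, Beta 5.053, Gamma 7.981, Delta 2.705, Epsilon 7.220, Zeta 2.172, Eta 5.198.
Webster allocation: Alpha 6, Beta 5, Gamma 8, Delta 3, Epsilon 7, Zeta 2, Eta 5.
Every allocation lies between the lower and upper quota.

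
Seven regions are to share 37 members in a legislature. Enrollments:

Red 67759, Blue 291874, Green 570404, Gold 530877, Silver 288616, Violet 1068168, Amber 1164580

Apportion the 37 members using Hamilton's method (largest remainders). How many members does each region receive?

Red: 0, Blue: 3, Green: 5, Gold: 5, Silver: 3, Violet: 10, Amber: 11

Standard divisor: 3982278 ÷ 37 ≈ 107629.135.
Standard quotas: Red 0.6296, Blue 2.7118, Green 5.2997, Gold 4.9325, Silver 2.6816, Violet 9.9245, Amber 10.8203.
Lower quotas: Red 0, Blue 2, Green 5, Gold 4, Silver 2, Violet 9, Amber 10 (sum 32, leaving 5 seats).
Remainders in descending order: Gold 0.9325, Violet 0.9245, Amber 0.8203, Blue 0.7118, Silver 0.6816, Red 0.6296, Green 0.2997.
The surplus seats go to Gold, Violet, Amber, Blue, Silver.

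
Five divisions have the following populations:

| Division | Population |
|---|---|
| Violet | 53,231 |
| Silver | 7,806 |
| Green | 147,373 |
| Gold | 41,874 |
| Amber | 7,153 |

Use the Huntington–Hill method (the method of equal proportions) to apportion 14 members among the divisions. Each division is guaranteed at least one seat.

With divisor 20713: modified quotas Violet 2.570, Silver 0.377, Green 7.115, Gold 2.022, Amber 0.345.
Geometric-mean thresholds: Violet √(2·3)=2.449, Silver (min 1), Green √(7·8)=7.483, Gold √(2·3)=2.449, Amber (min 1).
Each quota rounded against its threshold gives Violet 3, Silver 1, Green 7, Gold 2, Amber 1 (total 14).

Violet=3, Silver=1, Green=7, Gold=2, Amber=1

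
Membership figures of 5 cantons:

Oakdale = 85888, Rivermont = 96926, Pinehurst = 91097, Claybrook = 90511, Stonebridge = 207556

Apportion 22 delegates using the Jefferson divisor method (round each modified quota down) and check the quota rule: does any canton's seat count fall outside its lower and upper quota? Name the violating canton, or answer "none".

Standard quotas: Oakdale 3.304, Rivermont 3.728, Pinehurst 3.504, Claybrook 3.481, Stonebridge 7.983.
Jefferson allocation: Oakdale 3, Rivermont 4, Pinehurst 3, Claybrook 3, Stonebridge 9.
Stonebridge has quota 7.983 (lower 7, upper 8) but receives 9 — outside the quota interval.

Stonebridge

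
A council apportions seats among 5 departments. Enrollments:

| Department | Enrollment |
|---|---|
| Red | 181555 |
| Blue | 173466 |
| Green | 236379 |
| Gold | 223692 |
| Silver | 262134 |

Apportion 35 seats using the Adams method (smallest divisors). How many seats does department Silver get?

8

Standard divisor 1077226/35 ≈ 30777.886; standard quotas: Red 5.899, Blue 5.636, Green 7.680, Gold 7.268, Silver 8.517.
Rounding up gives 6, 6, 8, 8, 9 = 37 seats, so the divisor must be adjusted.
With modified divisor 33300: modified quotas Red 5.452, Blue 5.209, Green 7.098, Gold 6.717, Silver 7.872.
Rounding up: Red 6, Blue 6, Green 8, Gold 7, Silver 8 (total 35).
Silver receives 8.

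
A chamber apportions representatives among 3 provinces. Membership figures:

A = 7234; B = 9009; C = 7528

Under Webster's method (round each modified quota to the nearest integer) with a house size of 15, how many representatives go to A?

Standard divisor 23771/15 ≈ 1584.733; standard quotas: A 4.565, B 5.685, C 4.750.
Rounding to the nearest integer gives 5, 6, 5 = 16 seats, so the divisor must be adjusted.
With modified divisor 1620: modified quotas A 4.465, B 5.561, C 4.647.
Rounding to the nearest integer: A 4, B 6, C 5 (total 15).
A receives 4.

4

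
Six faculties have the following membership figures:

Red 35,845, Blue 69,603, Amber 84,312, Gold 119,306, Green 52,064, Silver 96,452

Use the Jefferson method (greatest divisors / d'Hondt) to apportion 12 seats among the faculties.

Red 1; Blue 2; Amber 2; Gold 3; Green 1; Silver 3

Standard divisor 457582/12 ≈ 38131.833; standard quotas: Red 0.940, Blue 1.825, Amber 2.211, Gold 3.129, Green 1.365, Silver 2.529.
Rounding down gives 0, 1, 2, 3, 1, 2 = 9 seats, so the divisor must be adjusted.
With modified divisor 31000: modified quotas Red 1.156, Blue 2.245, Amber 2.720, Gold 3.849, Green 1.679, Silver 3.111.
Rounding down: Red 1, Blue 2, Amber 2, Gold 3, Green 1, Silver 3 (total 12).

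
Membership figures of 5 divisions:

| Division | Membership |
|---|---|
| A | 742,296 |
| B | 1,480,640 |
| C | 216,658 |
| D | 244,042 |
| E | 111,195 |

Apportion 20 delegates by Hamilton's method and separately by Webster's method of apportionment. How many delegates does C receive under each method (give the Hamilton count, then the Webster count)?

1 and 2

Hamilton: A 5, B 11, C 1, D 2, E 1.
Webster: A 5, B 10, C 2, D 2, E 1.
C gets 1 under Hamilton and 2 under Webster.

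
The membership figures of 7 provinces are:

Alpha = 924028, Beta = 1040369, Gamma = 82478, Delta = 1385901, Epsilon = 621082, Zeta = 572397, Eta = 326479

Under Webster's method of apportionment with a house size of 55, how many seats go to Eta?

4

Standard divisor 4952734/55 ≈ 90049.709; standard quotas: Alpha 10.261, Beta 11.553, Gamma 0.916, Delta 15.390, Epsilon 6.897, Zeta 6.356, Eta 3.626.
Rounding to the nearest integer gives Alpha 10, Beta 12, Gamma 1, Delta 15, Epsilon 7, Zeta 6, Eta 4 — total 55, matching the house size, so no adjustment is needed.
Eta receives 4.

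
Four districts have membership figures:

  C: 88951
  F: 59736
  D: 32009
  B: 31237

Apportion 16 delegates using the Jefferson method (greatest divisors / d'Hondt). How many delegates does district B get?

Standard divisor 211933/16 ≈ 13245.812; standard quotas: C 6.715, F 4.510, D 2.417, B 2.358.
Rounding down gives 6, 4, 2, 2 = 14 seats, so the divisor must be adjusted.
With modified divisor 11500: modified quotas C 7.735, F 5.194, D 2.783, B 2.716.
Rounding down: C 7, F 5, D 2, B 2 (total 16).
B receives 2.

2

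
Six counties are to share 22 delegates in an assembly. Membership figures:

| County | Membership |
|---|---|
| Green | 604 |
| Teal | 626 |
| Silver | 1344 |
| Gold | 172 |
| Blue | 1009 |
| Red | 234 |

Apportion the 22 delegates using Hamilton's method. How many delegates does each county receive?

Green 3, Teal 4, Silver 7, Gold 1, Blue 6, Red 1

The standard divisor is 3989/22 ≈ 181.318.
Standard quotas: Green 3.331, Teal 3.452, Silver 7.412, Gold 0.949, Blue 5.565, Red 1.291.
Lower quotas: Green 3, Teal 3, Silver 7, Gold 0, Blue 5, Red 1 (sum 19, leaving 3 seats).
Remainders in descending order: Gold 0.949, Blue 0.565, Teal 0.452, Silver 0.412, Green 0.331, Red 0.291.
The surplus seats go to Gold, Blue, Teal.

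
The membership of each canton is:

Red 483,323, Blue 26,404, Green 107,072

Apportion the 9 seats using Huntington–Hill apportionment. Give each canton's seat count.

With divisor 75145: modified quotas Red 6.432, Blue 0.351, Green 1.425.
Geometric-mean thresholds: Red √(6·7)=6.481, Blue (min 1), Green √(1·2)=1.414.
Each quota rounded against its threshold gives Red 6, Blue 1, Green 2 (total 9).

Red 6; Blue 1; Green 2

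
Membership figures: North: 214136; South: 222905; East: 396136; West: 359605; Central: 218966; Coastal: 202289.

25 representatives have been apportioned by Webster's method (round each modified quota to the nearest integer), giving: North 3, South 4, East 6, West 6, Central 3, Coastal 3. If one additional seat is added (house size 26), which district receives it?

Central

Priority for the next seat is population ÷ (current seats + 0.5).
Priorities: North 61181.714, South 49534.444, East 60944.000, West 55323.846, Central 62561.714, Coastal 57796.857.
Highest priority: Central.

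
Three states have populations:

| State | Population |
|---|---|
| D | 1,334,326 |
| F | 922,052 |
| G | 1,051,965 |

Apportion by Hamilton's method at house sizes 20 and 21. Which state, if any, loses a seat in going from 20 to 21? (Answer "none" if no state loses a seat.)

At 20 seats: D 8, F 6, G 6.
At 21 seats: D 8, F 6, G 7.
No state's allocation decreased.

none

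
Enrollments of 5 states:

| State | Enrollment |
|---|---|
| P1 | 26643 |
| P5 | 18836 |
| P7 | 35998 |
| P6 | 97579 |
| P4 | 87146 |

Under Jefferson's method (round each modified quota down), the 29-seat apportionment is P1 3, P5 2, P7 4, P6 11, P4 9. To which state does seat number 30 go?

Priority for the next seat is population ÷ (current seats + 1).
Priorities: P1 6660.750, P5 6278.667, P7 7199.600, P6 8131.583, P4 8714.600.
Highest priority: P4.

P4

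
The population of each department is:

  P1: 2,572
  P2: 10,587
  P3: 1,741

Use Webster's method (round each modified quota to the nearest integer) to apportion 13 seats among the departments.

P1=2; P2=9; P3=2

Standard divisor 14900/13 ≈ 1146.154; standard quotas: P1 2.244, P2 9.237, P3 1.519.
Rounding to the nearest integer gives P1 2, P2 9, P3 2 — total 13, matching the house size, so no adjustment is needed.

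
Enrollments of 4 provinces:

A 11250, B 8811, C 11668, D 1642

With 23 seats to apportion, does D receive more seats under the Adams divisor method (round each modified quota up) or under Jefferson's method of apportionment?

Adams

Adams: A 7, B 6, C 8, D 2.
Jefferson: A 8, B 6, C 8, D 1.
D gets 2 under Adams and 1 under Jefferson.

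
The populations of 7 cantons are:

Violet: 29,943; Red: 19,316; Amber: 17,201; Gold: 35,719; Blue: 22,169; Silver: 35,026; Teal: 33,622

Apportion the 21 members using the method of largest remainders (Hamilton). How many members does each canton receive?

Violet=3, Red=2, Amber=2, Gold=4, Blue=2, Silver=4, Teal=4

Total 192996; standard divisor 192996/21 ≈ 9190.286.
Standard quotas: Violet 3.2581, Red 2.1018, Amber 1.8717, Gold 3.8866, Blue 2.4122, Silver 3.8112, Teal 3.6584.
Lower quotas: Violet 3, Red 2, Amber 1, Gold 3, Blue 2, Silver 3, Teal 3 (sum 17, leaving 4 seats).
Remainders in descending order: Gold 0.8866, Amber 0.8717, Silver 0.8112, Teal 0.6584, Blue 0.4122, Violet 0.2581, Red 0.1018.
Largest remainders: Gold, Amber, Silver, Teal receive the extra seats.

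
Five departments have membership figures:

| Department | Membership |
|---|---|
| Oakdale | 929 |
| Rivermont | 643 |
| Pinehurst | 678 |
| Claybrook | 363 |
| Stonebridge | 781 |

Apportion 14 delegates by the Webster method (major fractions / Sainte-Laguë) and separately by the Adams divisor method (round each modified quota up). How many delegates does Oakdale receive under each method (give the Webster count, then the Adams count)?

Webster: Oakdale 4, Rivermont 3, Pinehurst 3, Claybrook 1, Stonebridge 3.
Adams: Oakdale 3, Rivermont 3, Pinehurst 3, Claybrook 2, Stonebridge 3.
Oakdale gets 4 under Webster and 3 under Adams.

4 and 3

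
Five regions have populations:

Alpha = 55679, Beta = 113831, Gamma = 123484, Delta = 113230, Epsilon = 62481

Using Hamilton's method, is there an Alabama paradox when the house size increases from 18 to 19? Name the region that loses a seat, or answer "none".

Epsilon

At 18 seats: Alpha 2, Beta 4, Gamma 5, Delta 4, Epsilon 3.
At 19 seats: Alpha 2, Beta 5, Gamma 5, Delta 5, Epsilon 2.
Epsilon drops from 3 to 2.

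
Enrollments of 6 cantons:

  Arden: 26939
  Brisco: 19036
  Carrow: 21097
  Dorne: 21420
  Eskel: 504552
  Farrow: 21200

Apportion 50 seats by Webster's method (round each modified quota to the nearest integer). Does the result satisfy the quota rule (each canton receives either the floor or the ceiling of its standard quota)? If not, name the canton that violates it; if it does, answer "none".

Standard quotas: Arden 2.193, Brisco 1.550, Carrow 1.717, Dorne 1.744, Eskel 41.071, Farrow 1.726.
Webster allocation: Arden 2, Brisco 2, Carrow 2, Dorne 2, Eskel 40, Farrow 2.
Eskel has quota 41.071 (lower 41, upper 42) but receives 40 — outside the quota interval.

Eskel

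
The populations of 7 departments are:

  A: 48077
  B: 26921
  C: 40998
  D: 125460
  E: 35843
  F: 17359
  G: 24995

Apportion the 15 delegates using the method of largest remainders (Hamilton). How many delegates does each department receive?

The standard divisor is 319653/15 ≈ 21310.2.
Standard quotas: A 2.2561, B 1.2633, C 1.9239, D 5.8873, E 1.6820, F 0.8146, G 1.1729.
Lower quotas: A 2, B 1, C 1, D 5, E 1, F 0, G 1 (sum 11, leaving 4 seats).
Remainders in descending order: C 0.9239, D 0.8873, F 0.8146, E 0.6820, B 0.2633, A 0.2561, G 0.1729.
The surplus seats go to C, D, F, E.

A 2, B 1, C 2, D 6, E 2, F 1, G 1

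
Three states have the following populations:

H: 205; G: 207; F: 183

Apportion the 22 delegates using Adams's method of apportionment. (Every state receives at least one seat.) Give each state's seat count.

H 7, G 8, F 7

Standard divisor 595/22 ≈ 27.045; standard quotas: H 7.580, G 7.654, F 6.766.
Rounding up gives 8, 8, 7 = 23 seats, so the divisor must be adjusted.
With modified divisor 29.4: modified quotas H 6.973, G 7.041, F 6.224.
Rounding up: H 7, G 8, F 7 (total 22).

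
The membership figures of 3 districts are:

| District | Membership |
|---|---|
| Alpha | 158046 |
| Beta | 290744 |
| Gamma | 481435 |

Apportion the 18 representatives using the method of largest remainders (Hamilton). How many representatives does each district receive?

Standard divisor: 930225 ÷ 18 ≈ 51679.167.
Standard quotas: Alpha 3.0582, Beta 5.6259, Gamma 9.3158.
Lower quotas: Alpha 3, Beta 5, Gamma 9 (sum 17, leaving 1 seat).
Remainders in descending order: Beta 0.6259, Gamma 0.3158, Alpha 0.0582.
The surplus seat goes to Beta.

Alpha 3, Beta 6, Gamma 9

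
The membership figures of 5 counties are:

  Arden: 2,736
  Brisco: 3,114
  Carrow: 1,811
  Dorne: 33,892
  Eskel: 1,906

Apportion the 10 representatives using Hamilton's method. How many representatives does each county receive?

Standard divisor: 43459 ÷ 10 ≈ 4345.9.
Standard quotas: Arden 0.6296, Brisco 0.7165, Carrow 0.4167, Dorne 7.7986, Eskel 0.4386.
Lower quotas: Arden 0, Brisco 0, Carrow 0, Dorne 7, Eskel 0 (sum 7, leaving 3 seats).
Remainders in descending order: Dorne 0.7986, Brisco 0.7165, Arden 0.6296, Eskel 0.4386, Carrow 0.4167.
The surplus seats go to Dorne, Brisco, Arden.

Arden: 1, Brisco: 1, Carrow: 0, Dorne: 8, Eskel: 0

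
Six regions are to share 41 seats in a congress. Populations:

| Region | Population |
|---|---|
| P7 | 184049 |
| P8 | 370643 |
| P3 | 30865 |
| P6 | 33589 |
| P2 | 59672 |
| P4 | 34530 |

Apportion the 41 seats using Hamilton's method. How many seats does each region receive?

P7=11, P8=21, P3=2, P6=2, P2=3, P4=2

Standard divisor: 713348 ÷ 41 ≈ 17398.732.
Standard quotas: P7 10.5783, P8 21.3029, P3 1.7740, P6 1.9305, P2 3.4297, P4 1.9846.
Lower quotas: P7 10, P8 21, P3 1, P6 1, P2 3, P4 1 (sum 37, leaving 4 seats).
Remainders in descending order: P4 0.9846, P6 0.9305, P3 0.7740, P7 0.5783, P2 0.4297, P8 0.3029.
Largest remainders: P4, P6, P3, P7 receive the extra seats.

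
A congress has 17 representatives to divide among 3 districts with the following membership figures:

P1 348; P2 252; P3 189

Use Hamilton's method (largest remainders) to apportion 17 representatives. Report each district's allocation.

Total 789; standard divisor 789/17 ≈ 46.412.
Standard quotas: P1 7.498, P2 5.430, P3 4.072.
Lower quotas: P1 7, P2 5, P3 4 (sum 16, leaving 1 seat).
Remainders in descending order: P1 0.498, P2 0.430, P3 0.072.
Largest remainder: P1 receives the extra seat.

P1: 8, P2: 5, P3: 4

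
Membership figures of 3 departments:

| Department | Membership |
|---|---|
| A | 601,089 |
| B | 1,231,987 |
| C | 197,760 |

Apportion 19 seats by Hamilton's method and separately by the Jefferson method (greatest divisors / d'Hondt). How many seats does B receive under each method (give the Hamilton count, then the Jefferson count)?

11 and 12

Hamilton: A 6, B 11, C 2.
Jefferson: A 6, B 12, C 1.
B gets 11 under Hamilton and 12 under Jefferson.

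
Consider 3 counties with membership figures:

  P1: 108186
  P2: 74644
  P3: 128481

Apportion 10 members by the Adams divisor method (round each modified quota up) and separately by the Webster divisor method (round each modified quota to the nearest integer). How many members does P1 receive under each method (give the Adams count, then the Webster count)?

3 and 4

Adams: P1 3, P2 3, P3 4.
Webster: P1 4, P2 2, P3 4.
P1 gets 3 under Adams and 4 under Webster.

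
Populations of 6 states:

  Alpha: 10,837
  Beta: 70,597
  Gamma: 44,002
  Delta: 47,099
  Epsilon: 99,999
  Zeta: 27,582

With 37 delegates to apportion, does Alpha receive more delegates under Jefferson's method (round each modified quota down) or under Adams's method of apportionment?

Adams

Jefferson: Alpha 1, Beta 9, Gamma 5, Delta 6, Epsilon 13, Zeta 3.
Adams: Alpha 2, Beta 8, Gamma 5, Delta 6, Epsilon 12, Zeta 4.
Alpha gets 1 under Jefferson and 2 under Adams.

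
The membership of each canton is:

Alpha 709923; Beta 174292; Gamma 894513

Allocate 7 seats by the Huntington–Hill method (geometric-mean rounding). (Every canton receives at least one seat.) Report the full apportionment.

Alpha: 3, Beta: 1, Gamma: 3

With divisor 274024: modified quotas Alpha 2.591, Beta 0.636, Gamma 3.264.
Geometric-mean thresholds: Alpha √(2·3)=2.449, Beta (min 1), Gamma √(3·4)=3.464.
Each quota rounded against its threshold gives Alpha 3, Beta 1, Gamma 3 (total 7).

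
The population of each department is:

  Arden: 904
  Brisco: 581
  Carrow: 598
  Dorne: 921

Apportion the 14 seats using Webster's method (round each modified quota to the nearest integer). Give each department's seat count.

Arden: 4; Brisco: 3; Carrow: 3; Dorne: 4

Standard divisor 3004/14 ≈ 214.571; standard quotas: Arden 4.213, Brisco 2.708, Carrow 2.787, Dorne 4.292.
Rounding to the nearest integer gives Arden 4, Brisco 3, Carrow 3, Dorne 4 — total 14, matching the house size, so no adjustment is needed.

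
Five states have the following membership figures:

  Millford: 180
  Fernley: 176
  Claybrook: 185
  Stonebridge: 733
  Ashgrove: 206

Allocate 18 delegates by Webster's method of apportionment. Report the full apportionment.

Millford=2, Fernley=2, Claybrook=2, Stonebridge=9, Ashgrove=3

Standard divisor 1480/18 ≈ 82.222; standard quotas: Millford 2.189, Fernley 2.141, Claybrook 2.250, Stonebridge 8.915, Ashgrove 2.505.
Rounding to the nearest integer gives Millford 2, Fernley 2, Claybrook 2, Stonebridge 9, Ashgrove 3 — total 18, matching the house size, so no adjustment is needed.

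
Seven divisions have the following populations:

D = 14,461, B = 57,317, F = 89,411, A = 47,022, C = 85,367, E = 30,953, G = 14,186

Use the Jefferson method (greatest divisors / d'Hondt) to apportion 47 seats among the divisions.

D 2, B 8, F 13, A 6, C 12, E 4, G 2

Standard divisor 338717/47 ≈ 7206.745; standard quotas: D 2.007, B 7.953, F 12.407, A 6.525, C 11.845, E 4.295, G 1.968.
Rounding down gives 2, 7, 12, 6, 11, 4, 1 = 43 seats, so the divisor must be adjusted.
With modified divisor 6800: modified quotas D 2.127, B 8.429, F 13.149, A 6.915, C 12.554, E 4.552, G 2.086.
Rounding down: D 2, B 8, F 13, A 6, C 12, E 4, G 2 (total 47).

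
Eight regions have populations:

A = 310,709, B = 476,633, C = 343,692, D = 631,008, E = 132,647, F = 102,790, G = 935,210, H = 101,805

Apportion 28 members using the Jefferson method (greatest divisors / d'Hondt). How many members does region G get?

9

Standard divisor 3034494/28 ≈ 108374.786; standard quotas: A 2.867, B 4.398, C 3.171, D 5.822, E 1.224, F 0.948, G 8.629, H 0.939.
Rounding down gives 2, 4, 3, 5, 1, 0, 8, 0 = 23 seats, so the divisor must be adjusted.
With modified divisor 98600: modified quotas A 3.151, B 4.834, C 3.486, D 6.400, E 1.345, F 1.042, G 9.485, H 1.033.
Rounding down: A 3, B 4, C 3, D 6, E 1, F 1, G 9, H 1 (total 28).
G receives 9.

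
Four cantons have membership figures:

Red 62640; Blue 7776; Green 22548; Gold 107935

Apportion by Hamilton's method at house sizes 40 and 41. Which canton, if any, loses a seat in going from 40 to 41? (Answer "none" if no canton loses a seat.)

Blue

At 40 seats: Red 12, Blue 2, Green 4, Gold 22.
At 41 seats: Red 13, Blue 1, Green 5, Gold 22.
Blue drops from 2 to 1.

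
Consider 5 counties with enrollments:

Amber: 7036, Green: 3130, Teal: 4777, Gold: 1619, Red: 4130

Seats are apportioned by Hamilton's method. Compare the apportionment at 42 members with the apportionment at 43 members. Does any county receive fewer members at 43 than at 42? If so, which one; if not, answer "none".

At 42 seats: Amber 14, Green 6, Teal 10, Gold 3, Red 9.
At 43 seats: Amber 15, Green 6, Teal 10, Gold 3, Red 9.
No county's allocation decreased.

none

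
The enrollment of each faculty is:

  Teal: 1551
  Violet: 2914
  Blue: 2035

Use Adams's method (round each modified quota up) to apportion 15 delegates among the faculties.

Standard divisor 6500/15 ≈ 433.333; standard quotas: Teal 3.579, Violet 6.725, Blue 4.696.
Rounding up gives 4, 7, 5 = 16 seats, so the divisor must be adjusted.
With modified divisor 500: modified quotas Teal 3.102, Violet 5.828, Blue 4.070.
Rounding up: Teal 4, Violet 6, Blue 5 (total 15).

Teal: 4; Violet: 6; Blue: 5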